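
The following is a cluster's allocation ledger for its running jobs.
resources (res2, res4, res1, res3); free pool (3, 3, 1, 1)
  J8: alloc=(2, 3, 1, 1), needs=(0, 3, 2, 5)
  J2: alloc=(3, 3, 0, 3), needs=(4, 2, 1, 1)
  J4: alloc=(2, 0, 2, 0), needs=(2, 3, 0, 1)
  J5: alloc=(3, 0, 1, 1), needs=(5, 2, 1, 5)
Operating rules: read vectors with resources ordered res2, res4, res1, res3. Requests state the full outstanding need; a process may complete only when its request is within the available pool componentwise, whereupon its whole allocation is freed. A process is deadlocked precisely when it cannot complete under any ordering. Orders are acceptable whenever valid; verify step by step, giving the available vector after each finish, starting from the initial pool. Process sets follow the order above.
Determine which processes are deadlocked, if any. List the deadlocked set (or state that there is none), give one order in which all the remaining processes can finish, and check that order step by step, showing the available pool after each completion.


Deadlocked: J8 and J5.
Key observation: J4, J2 can finish, but then (8, 6, 3, 4) is all there is, and the blocked group's res3 demands exceed it.
One completion order for the rest: J4, J2. Verifying each step:
  pool = (3, 3, 1, 1)
  run J4 (needs (2, 3, 0, 1), free (3, 3, 1, 1)); after release of (2, 0, 2, 0) the pool is (5, 3, 3, 1)
  run J2 (needs (4, 2, 1, 1), free (5, 3, 3, 1)); after release of (3, 3, 0, 3) the pool is (8, 6, 3, 4)
None of the blocked processes ever fits:
  J8 cannot run: need (0, 3, 2, 5) vs free (8, 6, 3, 4) (insufficient res3)
  J5 cannot run: need (5, 2, 1, 5) vs free (8, 6, 3, 4) (insufficient res3)


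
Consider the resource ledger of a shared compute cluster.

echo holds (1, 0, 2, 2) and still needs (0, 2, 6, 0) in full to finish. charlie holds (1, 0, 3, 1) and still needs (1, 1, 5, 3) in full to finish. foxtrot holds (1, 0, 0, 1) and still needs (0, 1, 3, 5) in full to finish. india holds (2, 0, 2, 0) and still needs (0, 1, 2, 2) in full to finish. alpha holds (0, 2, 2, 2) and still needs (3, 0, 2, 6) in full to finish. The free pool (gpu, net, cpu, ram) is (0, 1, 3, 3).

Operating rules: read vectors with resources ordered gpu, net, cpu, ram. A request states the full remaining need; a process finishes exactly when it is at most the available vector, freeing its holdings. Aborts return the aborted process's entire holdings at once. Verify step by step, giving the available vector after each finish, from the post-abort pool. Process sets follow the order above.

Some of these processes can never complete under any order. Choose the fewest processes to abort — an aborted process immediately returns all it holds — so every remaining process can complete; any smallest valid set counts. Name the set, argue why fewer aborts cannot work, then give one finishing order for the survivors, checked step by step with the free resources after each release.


Minimum abort set: alpha.
Key observation: the deadlocked foxtrot becomes finishable only because alpha released (0, 2, 2, 2); it completes at step 2 below.
Why nothing smaller works: aborting no one leaves the state deadlocked as given.
Survivors finish in the order: india, foxtrot, echo, charlie. Walking it through (pool after the aborts first):
  pool = (0, 3, 5, 5)
  run india (needs (0, 1, 2, 2), free (0, 3, 5, 5)); after release of (2, 0, 2, 0) the pool is (2, 3, 7, 5)
  run foxtrot (needs (0, 1, 3, 5), free (2, 3, 7, 5)); after release of (1, 0, 0, 1) the pool is (3, 3, 7, 6)
  run echo (needs (0, 2, 6, 0), free (3, 3, 7, 6)); after release of (1, 0, 2, 2) the pool is (4, 3, 9, 8)
  run charlie (needs (1, 1, 5, 3), free (4, 3, 9, 8)); after release of (1, 0, 3, 1) the pool is (5, 3, 12, 9)


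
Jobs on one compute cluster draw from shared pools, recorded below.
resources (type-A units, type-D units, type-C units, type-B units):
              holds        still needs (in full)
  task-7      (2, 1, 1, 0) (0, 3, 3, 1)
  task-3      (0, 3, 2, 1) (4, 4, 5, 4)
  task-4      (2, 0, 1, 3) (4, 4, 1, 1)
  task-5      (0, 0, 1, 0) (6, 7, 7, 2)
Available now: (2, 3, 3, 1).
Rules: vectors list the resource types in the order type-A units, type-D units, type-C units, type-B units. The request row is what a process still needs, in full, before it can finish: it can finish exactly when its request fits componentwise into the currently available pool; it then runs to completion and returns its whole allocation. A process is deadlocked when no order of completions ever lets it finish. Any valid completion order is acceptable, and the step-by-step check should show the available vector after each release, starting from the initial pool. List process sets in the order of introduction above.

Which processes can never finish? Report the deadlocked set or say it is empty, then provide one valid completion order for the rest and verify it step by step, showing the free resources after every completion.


The deadlocked set is empty.
Key observation: beginning at task-7, releases accumulate fast enough that every process eventually fits.
One completion order for the rest: task-7, task-4, task-3, task-5. Check, step by step:
  pool = (2, 3, 3, 1)
  task-7: need (0, 3, 3, 1) fits (2, 3, 3, 1); releases (2, 1, 1, 0), pool now (4, 4, 4, 1)
  task-4: need (4, 4, 1, 1) fits (4, 4, 4, 1); releases (2, 0, 1, 3), pool now (6, 4, 5, 4)
  task-3: need (4, 4, 5, 4) fits (6, 4, 5, 4); releases (0, 3, 2, 1), pool now (6, 7, 7, 5)
  task-5: need (6, 7, 7, 2) fits (6, 7, 7, 5); releases (0, 0, 1, 0), pool now (6, 7, 8, 5)


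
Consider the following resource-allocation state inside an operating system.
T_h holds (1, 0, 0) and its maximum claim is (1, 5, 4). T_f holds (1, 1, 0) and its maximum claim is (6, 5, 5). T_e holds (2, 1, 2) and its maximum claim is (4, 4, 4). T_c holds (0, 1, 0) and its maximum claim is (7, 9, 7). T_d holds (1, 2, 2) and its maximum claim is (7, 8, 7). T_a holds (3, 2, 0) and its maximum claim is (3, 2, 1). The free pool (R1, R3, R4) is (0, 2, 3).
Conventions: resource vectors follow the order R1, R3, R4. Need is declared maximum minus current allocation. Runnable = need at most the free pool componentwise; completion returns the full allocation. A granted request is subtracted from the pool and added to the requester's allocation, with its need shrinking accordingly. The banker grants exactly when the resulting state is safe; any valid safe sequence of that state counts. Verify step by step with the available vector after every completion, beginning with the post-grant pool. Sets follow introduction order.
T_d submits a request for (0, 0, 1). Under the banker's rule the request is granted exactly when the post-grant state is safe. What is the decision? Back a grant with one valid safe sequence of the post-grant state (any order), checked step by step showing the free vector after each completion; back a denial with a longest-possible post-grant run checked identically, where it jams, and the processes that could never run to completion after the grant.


DENY. Granting would leave the state unsafe.
Key observation: after T_a, T_e, T_h the pool peaks at (6, 5, 4), and each blocked process is short somewhere: T_f on R4; T_c on R1, R3, R4; T_d on R3.
Pretend the grant happened; the run T_a, T_e, T_h goes as far as possible. Verifying each step:
  pool = (0, 2, 2)
  T_a needs (0, 0, 1) <= (0, 2, 2) -> finishes; pool += (3, 2, 0) = (3, 4, 2)
  T_e needs (2, 3, 2) <= (3, 4, 2) -> finishes; pool += (2, 1, 2) = (5, 5, 4)
  T_h needs (0, 5, 4) <= (5, 5, 4) -> finishes; pool += (1, 0, 0) = (6, 5, 4)
  blocked: T_f wants (5, 4, 5), pool (6, 5, 4) — not enough R4
  blocked: T_c wants (7, 8, 7), pool (6, 5, 4) — not enough R1, R3 and R4
  blocked: T_d wants (6, 6, 4), pool (6, 5, 4) — not enough R3
Processes that could never finish after the grant: T_f, T_c and T_d.


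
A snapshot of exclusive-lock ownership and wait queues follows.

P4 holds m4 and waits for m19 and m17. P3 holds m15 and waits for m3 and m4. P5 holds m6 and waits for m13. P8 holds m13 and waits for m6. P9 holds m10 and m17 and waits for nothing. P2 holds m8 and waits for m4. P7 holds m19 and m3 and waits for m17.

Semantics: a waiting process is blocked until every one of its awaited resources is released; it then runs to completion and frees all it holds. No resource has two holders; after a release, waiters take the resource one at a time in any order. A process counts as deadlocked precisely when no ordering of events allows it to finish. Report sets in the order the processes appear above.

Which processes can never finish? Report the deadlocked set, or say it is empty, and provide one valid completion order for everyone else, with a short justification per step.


Deadlocked: P5 and P8.
Key observation: the wait chain closes on itself along P5 -> P8 -> P5; no other process is dragged down with it.
One completion order for the rest: P9, P7, P4, P2, P3.
Walking it through:
  run P9 (it waits on nothing); releases m10 and m17
  run P7 (all its waits — m17 — are resolved); releases m19 and m3
  run P4 (all its waits — m19 and m17 — are resolved); releases m4
  run P2 (all its waits — m4 — are resolved); releases m8
  run P3 (all its waits — m3 and m4 — are resolved); releases m15


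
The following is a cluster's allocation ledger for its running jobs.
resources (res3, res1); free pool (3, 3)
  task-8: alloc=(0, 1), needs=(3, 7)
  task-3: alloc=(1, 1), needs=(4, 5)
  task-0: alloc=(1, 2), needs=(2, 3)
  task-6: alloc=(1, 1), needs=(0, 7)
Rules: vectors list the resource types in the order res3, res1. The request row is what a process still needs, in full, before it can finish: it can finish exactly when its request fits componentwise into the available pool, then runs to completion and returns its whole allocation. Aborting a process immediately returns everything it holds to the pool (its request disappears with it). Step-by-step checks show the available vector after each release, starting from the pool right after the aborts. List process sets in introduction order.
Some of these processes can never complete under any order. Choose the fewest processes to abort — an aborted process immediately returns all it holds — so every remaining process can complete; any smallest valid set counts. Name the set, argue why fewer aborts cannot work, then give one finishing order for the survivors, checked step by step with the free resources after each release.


Minimum abort set: task-8.
Key observation: task-6 was stuck for good until task-8 gave back (0, 1); in the order shown it finishes at step 3.
No smaller set exists: with zero aborts the deadlock remains.
One survivor order: task-0, task-3, task-6. Step-by-step check (post-abort pool first):
  pool = (3, 4)
  task-0: need (2, 3) fits (3, 4); releases (1, 2), pool now (4, 6)
  task-3: need (4, 5) fits (4, 6); releases (1, 1), pool now (5, 7)
  task-6: need (0, 7) fits (5, 7); releases (1, 1), pool now (6, 8)


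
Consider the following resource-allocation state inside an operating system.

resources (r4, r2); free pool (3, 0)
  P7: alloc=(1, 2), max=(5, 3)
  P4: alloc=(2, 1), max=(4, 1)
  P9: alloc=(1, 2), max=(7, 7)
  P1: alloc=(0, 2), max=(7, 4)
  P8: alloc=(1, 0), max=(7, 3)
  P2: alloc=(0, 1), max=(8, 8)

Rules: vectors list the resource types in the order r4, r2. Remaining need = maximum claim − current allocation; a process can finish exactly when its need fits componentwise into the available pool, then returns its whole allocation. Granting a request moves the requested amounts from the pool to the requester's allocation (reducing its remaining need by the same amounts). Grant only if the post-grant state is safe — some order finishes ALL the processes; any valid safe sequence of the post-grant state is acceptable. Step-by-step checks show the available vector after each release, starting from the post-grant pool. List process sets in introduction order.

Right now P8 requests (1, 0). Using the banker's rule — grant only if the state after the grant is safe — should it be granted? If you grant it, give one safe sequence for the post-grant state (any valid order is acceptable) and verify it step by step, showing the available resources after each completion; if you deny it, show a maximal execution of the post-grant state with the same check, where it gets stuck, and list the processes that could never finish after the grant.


GRANT: granting preserves safety; a valid post-grant sequence is P4, P7, P8, P1, P9, P2.
Key observation: granting shrinks the pool to (2, 0), yet P4 still fits and the chain goes through.
Step-by-step check of the post-grant state:
  pool = (2, 0)
  P4: need (2, 0) fits (2, 0); releases (2, 1), pool now (4, 1)
  P7: need (4, 1) fits (4, 1); releases (1, 2), pool now (5, 3)
  P8: need (5, 3) fits (5, 3); releases (2, 0), pool now (7, 3)
  P1: need (7, 2) fits (7, 3); releases (0, 2), pool now (7, 5)
  P9: need (6, 5) fits (7, 5); releases (1, 2), pool now (8, 7)
  P2: need (8, 7) fits (8, 7); releases (0, 1), pool now (8, 8)


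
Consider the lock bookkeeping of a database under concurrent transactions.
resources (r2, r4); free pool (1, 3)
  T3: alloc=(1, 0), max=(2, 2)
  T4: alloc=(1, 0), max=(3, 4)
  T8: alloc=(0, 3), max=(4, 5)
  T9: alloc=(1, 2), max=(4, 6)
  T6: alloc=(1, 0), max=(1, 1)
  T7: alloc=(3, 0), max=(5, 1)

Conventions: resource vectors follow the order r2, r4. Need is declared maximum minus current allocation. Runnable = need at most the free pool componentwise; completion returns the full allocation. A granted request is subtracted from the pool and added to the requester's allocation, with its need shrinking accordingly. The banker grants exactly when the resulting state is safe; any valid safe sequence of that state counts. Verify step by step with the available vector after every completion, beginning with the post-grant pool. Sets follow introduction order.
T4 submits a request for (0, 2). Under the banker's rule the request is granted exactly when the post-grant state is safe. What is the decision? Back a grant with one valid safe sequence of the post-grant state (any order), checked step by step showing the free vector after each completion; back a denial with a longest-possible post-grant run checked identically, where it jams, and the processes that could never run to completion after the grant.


DENY — the pretend-granted state is unsafe.
Key observation: no order helps: past T6, T7, the free pool tops out at (5, 1), below what each blocked process needs in r4.
On the post-grant state, T6, T7 is a maximal run — nothing extends it. Walking it through:
  pool = (1, 1)
  run T6 (needs (0, 1), free (1, 1)); after release of (1, 0) the pool is (2, 1)
  run T7 (needs (2, 1), free (2, 1)); after release of (3, 0) the pool is (5, 1)
  T3 still needs (1, 2) but only (5, 1) is free — short on r4
  T4 still needs (2, 2) but only (5, 1) is free — short on r4
  T8 still needs (4, 2) but only (5, 1) is free — short on r4
  T9 still needs (3, 4) but only (5, 1) is free — short on r4
Had the request been granted, T3, T4, T8 and T9 could never finish.


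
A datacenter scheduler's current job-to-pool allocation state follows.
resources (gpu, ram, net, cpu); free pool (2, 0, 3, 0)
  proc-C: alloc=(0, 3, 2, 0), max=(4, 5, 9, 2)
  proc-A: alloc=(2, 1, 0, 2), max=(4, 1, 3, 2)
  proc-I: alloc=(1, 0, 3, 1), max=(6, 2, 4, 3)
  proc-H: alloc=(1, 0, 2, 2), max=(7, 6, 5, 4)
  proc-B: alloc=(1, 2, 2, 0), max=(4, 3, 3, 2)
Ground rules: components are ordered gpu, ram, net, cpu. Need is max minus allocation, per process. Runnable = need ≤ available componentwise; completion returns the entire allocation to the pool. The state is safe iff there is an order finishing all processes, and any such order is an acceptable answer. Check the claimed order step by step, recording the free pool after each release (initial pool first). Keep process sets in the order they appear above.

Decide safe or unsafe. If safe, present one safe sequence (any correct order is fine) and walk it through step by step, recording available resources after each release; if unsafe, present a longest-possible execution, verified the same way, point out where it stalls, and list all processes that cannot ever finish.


SAFE, for example via the order proc-A, proc-B, proc-I, proc-C, proc-H.
Key observation: proc-A is the earliest step where a requested resource binds exactly: need (2, 0, 3, 0), pool (2, 0, 3, 0) at its turn.
Check, step by step:
  pool = (2, 0, 3, 0)
  proc-A: need (2, 0, 3, 0) fits (2, 0, 3, 0); releases (2, 1, 0, 2), pool now (4, 1, 3, 2)
  proc-B: need (3, 1, 1, 2) fits (4, 1, 3, 2); releases (1, 2, 2, 0), pool now (5, 3, 5, 2)
  proc-I: need (5, 2, 1, 2) fits (5, 3, 5, 2); releases (1, 0, 3, 1), pool now (6, 3, 8, 3)
  proc-C: need (4, 2, 7, 2) fits (6, 3, 8, 3); releases (0, 3, 2, 0), pool now (6, 6, 10, 3)
  proc-H: need (6, 6, 3, 2) fits (6, 6, 10, 3); releases (1, 0, 2, 2), pool now (7, 6, 12, 5)


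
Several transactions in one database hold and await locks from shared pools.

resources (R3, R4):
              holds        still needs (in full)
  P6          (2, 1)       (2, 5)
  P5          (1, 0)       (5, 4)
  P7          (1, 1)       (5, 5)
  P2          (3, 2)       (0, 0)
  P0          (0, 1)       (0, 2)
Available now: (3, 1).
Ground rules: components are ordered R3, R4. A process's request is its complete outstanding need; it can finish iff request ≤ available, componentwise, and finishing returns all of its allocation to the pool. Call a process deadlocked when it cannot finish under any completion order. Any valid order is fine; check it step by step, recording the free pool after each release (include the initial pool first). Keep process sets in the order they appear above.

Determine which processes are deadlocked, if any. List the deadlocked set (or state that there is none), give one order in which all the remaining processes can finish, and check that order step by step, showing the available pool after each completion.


The deadlocked set is P6 and P7.
Key observation: even finishing P2, P0, P5 leaves just (7, 4) free — too little R4 for any of the remaining processes.
The rest can finish in the order P2, P0, P5. Step-by-step check:
  pool = (3, 1)
  P2: need (0, 0) fits (3, 1); releases (3, 2), pool now (6, 3)
  P0: need (0, 2) fits (6, 3); releases (0, 1), pool now (6, 4)
  P5: need (5, 4) fits (6, 4); releases (1, 0), pool now (7, 4)
The blocked processes can never fit:
  P6 cannot run: need (2, 5) vs free (7, 4) (insufficient R4)
  P7 cannot run: need (5, 5) vs free (7, 4) (insufficient R4)


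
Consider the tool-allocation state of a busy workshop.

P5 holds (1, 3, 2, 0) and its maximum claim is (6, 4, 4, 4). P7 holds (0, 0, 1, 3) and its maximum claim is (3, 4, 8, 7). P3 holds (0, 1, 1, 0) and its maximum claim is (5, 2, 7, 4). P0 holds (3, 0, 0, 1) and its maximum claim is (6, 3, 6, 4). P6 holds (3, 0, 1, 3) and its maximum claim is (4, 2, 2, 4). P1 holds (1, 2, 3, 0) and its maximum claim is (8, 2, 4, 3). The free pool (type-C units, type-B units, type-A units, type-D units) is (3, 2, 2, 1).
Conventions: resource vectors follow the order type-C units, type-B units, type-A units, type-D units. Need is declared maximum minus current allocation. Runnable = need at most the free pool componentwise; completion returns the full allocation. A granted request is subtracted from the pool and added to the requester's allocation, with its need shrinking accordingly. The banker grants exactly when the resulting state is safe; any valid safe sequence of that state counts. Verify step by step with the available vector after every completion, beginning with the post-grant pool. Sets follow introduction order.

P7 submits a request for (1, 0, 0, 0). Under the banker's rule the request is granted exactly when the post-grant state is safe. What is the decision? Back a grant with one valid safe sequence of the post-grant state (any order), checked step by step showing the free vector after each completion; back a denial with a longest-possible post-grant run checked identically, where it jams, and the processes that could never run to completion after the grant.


DENY: after the grant no complete ordering would exist.
Key observation: after P6, P5 the pool peaks at (6, 5, 5, 4), and each blocked process is short somewhere: P7 on type-A units; P3 on type-A units; P0 on type-A units; P1 on type-C units.
After a pretend grant, a maximal execution: P6, P5 — then nothing else fits. Step-by-step check:
  pool = (2, 2, 2, 1)
  P6 needs (1, 2, 1, 1) <= (2, 2, 2, 1) -> finishes; pool += (3, 0, 1, 3) = (5, 2, 3, 4)
  P5 needs (5, 1, 2, 4) <= (5, 2, 3, 4) -> finishes; pool += (1, 3, 2, 0) = (6, 5, 5, 4)
  blocked: P7 wants (2, 4, 7, 4), pool (6, 5, 5, 4) — not enough type-A units
  blocked: P3 wants (5, 1, 6, 4), pool (6, 5, 5, 4) — not enough type-A units
  blocked: P0 wants (3, 3, 6, 3), pool (6, 5, 5, 4) — not enough type-A units
  blocked: P1 wants (7, 0, 1, 3), pool (6, 5, 5, 4) — not enough type-C units
Processes that could never finish after the grant: P7, P3, P0 and P1.


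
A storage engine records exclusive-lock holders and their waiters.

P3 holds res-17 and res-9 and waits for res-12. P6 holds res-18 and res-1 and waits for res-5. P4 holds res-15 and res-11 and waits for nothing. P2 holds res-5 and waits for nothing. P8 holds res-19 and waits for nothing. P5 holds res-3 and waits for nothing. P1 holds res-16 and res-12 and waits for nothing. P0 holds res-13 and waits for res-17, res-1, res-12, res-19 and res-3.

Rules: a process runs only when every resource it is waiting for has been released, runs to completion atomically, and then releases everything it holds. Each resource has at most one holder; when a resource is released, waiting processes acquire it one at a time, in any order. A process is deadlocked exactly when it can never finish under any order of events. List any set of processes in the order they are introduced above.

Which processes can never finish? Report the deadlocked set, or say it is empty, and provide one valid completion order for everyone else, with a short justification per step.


Nothing here is deadlocked.
Key observation: every chain of waits terminates; starting from the processes that wait on nothing, all the rest unlock in turn.
A valid finishing order for the others: P1, P3, P8, P2, P5, P6, P4, P0.
Walking it through:
  P1 waits on nothing -> runs at once and releases res-16 and res-12
  P3: everything it awaited (res-12) is free; runs, freeing res-17 and res-9
  P8 waits on nothing -> runs at once and releases res-19
  P2 waits on nothing -> runs at once and releases res-5
  P5 waits on nothing -> runs at once and releases res-3
  P6: everything it awaited (res-5) is free; runs, freeing res-18 and res-1
  P4 waits on nothing -> runs at once and releases res-15 and res-11
  P0: everything it awaited (res-17, res-1, res-12, res-19 and res-3) is free; runs, freeing res-13


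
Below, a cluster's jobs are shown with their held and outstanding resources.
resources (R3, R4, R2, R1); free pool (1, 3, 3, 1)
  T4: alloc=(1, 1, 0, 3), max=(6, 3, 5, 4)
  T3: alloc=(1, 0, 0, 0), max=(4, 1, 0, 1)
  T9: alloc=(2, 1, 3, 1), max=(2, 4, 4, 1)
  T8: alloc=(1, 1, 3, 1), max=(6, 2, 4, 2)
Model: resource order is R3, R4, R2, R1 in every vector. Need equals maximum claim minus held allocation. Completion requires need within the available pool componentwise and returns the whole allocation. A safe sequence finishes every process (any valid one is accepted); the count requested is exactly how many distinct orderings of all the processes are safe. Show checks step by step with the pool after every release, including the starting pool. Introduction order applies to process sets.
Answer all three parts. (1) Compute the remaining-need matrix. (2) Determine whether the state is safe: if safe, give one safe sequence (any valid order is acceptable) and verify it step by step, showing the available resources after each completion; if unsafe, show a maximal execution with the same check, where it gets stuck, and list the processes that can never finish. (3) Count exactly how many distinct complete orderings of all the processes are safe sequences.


(1) Outstanding need per process (order R3, R4, R2, R1):
  T4: (5, 2, 5, 1)
  T3: (3, 1, 0, 1)
  T9: (0, 3, 1, 0)
  T8: (5, 1, 1, 1)
(2) UNSAFE.
Key observation: even finishing T9, T3 leaves just (4, 4, 6, 2) free — too little R3 for any of the remaining processes.
A maximal execution: T9, T3 — then nothing else fits. Walking it through:
  pool = (1, 3, 3, 1)
  T9 needs (0, 3, 1, 0) <= (1, 3, 3, 1) -> finishes; pool += (2, 1, 3, 1) = (3, 4, 6, 2)
  T3 needs (3, 1, 0, 1) <= (3, 4, 6, 2) -> finishes; pool += (1, 0, 0, 0) = (4, 4, 6, 2)
  blocked: T4 wants (5, 2, 5, 1), pool (4, 4, 6, 2) — not enough R3
  blocked: T8 wants (5, 1, 1, 1), pool (4, 4, 6, 2) — not enough R3
Never able to finish: T4 and T8.
(3) Exactly 0 of the possible complete orderings are safe sequences.


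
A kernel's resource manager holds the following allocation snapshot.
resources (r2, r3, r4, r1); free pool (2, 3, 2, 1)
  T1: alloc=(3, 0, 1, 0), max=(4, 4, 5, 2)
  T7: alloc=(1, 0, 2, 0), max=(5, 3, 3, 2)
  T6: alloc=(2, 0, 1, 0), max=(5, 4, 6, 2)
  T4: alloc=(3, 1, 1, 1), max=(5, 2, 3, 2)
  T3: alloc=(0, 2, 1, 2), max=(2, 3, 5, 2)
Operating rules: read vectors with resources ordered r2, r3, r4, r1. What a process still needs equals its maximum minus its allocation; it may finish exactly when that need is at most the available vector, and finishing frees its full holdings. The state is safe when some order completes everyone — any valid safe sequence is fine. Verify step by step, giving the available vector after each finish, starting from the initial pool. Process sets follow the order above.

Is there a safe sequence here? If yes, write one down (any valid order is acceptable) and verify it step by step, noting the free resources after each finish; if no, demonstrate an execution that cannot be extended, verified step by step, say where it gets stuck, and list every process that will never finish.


The state is SAFE; one workable sequence: T4, T7, T3, T6, T1.
Key observation: T4 is the earliest step where a requested resource binds exactly: need (2, 1, 2, 1), pool (2, 3, 2, 1) at its turn.
Walking it through:
  pool = (2, 3, 2, 1)
  run T4 (needs (2, 1, 2, 1), free (2, 3, 2, 1)); after release of (3, 1, 1, 1) the pool is (5, 4, 3, 2)
  run T7 (needs (4, 3, 1, 2), free (5, 4, 3, 2)); after release of (1, 0, 2, 0) the pool is (6, 4, 5, 2)
  run T3 (needs (2, 1, 4, 0), free (6, 4, 5, 2)); after release of (0, 2, 1, 2) the pool is (6, 6, 6, 4)
  run T6 (needs (3, 4, 5, 2), free (6, 6, 6, 4)); after release of (2, 0, 1, 0) the pool is (8, 6, 7, 4)
  run T1 (needs (1, 4, 4, 2), free (8, 6, 7, 4)); after release of (3, 0, 1, 0) the pool is (11, 6, 8, 4)


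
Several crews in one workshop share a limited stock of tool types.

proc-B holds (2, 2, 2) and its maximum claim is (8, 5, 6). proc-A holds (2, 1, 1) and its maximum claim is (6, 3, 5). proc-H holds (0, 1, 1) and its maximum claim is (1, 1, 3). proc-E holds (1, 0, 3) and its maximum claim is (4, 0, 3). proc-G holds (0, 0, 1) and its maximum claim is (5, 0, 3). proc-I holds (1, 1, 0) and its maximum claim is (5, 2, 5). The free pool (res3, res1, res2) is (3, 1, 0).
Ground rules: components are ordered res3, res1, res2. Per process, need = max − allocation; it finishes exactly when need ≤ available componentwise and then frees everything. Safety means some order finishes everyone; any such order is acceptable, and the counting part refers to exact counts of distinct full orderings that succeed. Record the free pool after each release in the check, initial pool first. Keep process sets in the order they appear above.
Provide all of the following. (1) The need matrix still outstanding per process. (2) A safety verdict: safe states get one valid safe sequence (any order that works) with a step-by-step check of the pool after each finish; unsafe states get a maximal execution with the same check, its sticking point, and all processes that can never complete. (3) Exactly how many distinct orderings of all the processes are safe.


(1) Remaining need (order res3, res1, res2):
  proc-B: (6, 3, 4)
  proc-A: (4, 2, 4)
  proc-H: (1, 0, 2)
  proc-E: (3, 0, 0)
  proc-G: (5, 0, 2)
  proc-I: (4, 1, 5)
(2) The state is SAFE; one workable sequence: proc-E, proc-H, proc-A, proc-I, proc-G, proc-B.
Key observation: the order's first zero-slack moment is proc-E ((3, 0, 0) needed, (3, 1, 0) free — a requested resource with nothing to spare).
Check, step by step:
  pool = (3, 1, 0)
  proc-E: need (3, 0, 0) fits (3, 1, 0); releases (1, 0, 3), pool now (4, 1, 3)
  proc-H: need (1, 0, 2) fits (4, 1, 3); releases (0, 1, 1), pool now (4, 2, 4)
  proc-A: need (4, 2, 4) fits (4, 2, 4); releases (2, 1, 1), pool now (6, 3, 5)
  proc-I: need (4, 1, 5) fits (6, 3, 5); releases (1, 1, 0), pool now (7, 4, 5)
  proc-G: need (5, 0, 2) fits (7, 4, 5); releases (0, 0, 1), pool now (7, 4, 6)
  proc-B: need (6, 3, 4) fits (7, 4, 6); releases (2, 2, 2), pool now (9, 6, 8)
(3) The exact count: 6 of the possible complete orderings are safe sequences.


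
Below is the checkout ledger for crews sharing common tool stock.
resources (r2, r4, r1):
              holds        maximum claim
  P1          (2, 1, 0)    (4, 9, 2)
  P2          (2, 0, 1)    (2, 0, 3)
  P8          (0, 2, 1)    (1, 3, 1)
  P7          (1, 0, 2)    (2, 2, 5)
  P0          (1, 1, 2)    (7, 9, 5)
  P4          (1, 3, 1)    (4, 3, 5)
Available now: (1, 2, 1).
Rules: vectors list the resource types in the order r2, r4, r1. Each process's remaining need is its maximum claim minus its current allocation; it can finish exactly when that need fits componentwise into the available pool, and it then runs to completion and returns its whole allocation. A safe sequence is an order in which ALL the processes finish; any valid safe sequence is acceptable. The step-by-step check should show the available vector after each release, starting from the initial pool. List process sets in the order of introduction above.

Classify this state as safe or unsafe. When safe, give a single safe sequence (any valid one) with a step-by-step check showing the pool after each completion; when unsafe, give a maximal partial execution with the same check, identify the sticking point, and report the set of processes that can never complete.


UNSAFE — no complete ordering exists.
Key observation: even finishing P8, P2, P7, P4 leaves just (5, 7, 6) free — too little r4 for any of the remaining processes.
A maximal execution: P8, P2, P7, P4 — then nothing else fits. Check, step by step:
  pool = (1, 2, 1)
  P8 needs (1, 1, 0) <= (1, 2, 1) -> finishes; pool += (0, 2, 1) = (1, 4, 2)
  P2 needs (0, 0, 2) <= (1, 4, 2) -> finishes; pool += (2, 0, 1) = (3, 4, 3)
  P7 needs (1, 2, 3) <= (3, 4, 3) -> finishes; pool += (1, 0, 2) = (4, 4, 5)
  P4 needs (3, 0, 4) <= (4, 4, 5) -> finishes; pool += (1, 3, 1) = (5, 7, 6)
  P1 cannot run: need (2, 8, 2) vs free (5, 7, 6) (insufficient r4)
  P0 cannot run: need (6, 8, 3) vs free (5, 7, 6) (insufficient r2 and r4)
Never able to finish: P1 and P0.


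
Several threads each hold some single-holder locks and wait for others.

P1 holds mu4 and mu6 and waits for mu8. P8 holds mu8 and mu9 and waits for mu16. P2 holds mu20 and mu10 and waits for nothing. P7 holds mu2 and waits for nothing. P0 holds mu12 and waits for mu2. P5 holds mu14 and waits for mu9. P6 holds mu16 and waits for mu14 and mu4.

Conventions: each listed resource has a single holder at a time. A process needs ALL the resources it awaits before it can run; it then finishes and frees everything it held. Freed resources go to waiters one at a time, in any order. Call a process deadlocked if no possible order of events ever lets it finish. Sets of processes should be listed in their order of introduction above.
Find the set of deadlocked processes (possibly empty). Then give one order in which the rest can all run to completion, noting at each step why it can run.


Deadlocked set: P1, P8, P5 and P6.
Key observation: the wait chain closes on itself along P1 -> P8 -> P6 -> P1; P5 is caught in further circular waits.
The rest can finish in the order P2, P7, P0.
Verifying each step:
  run P2 (it waits on nothing); releases mu20 and mu10
  run P7 (it waits on nothing); releases mu2
  P0 waits on mu2 — all released -> runs and releases mu12


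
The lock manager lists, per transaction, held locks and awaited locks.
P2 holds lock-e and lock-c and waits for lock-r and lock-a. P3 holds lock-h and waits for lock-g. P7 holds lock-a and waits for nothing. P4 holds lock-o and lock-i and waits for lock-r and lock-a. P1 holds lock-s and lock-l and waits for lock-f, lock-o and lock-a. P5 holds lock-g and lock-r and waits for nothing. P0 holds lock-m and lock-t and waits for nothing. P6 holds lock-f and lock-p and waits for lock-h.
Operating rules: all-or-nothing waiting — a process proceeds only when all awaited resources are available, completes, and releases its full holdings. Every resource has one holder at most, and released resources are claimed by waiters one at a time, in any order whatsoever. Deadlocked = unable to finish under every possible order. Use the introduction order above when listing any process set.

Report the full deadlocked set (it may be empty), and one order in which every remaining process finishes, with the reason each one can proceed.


Nothing here is deadlocked.
Key observation: there is no circular wait here — follow any chain and it reaches a process that is free to run now.
A valid finishing order for the others: P7, P5, P0, P3, P2, P6, P4, P1.
Step-by-step check:
  run P7 (it waits on nothing); releases lock-a
  run P5 (it waits on nothing); releases lock-g and lock-r
  run P0 (it waits on nothing); releases lock-m and lock-t
  P3 waits on lock-g — all released -> runs and releases lock-h
  P2 waits on lock-r and lock-a — all released -> runs and releases lock-e and lock-c
  P6 waits on lock-h — all released -> runs and releases lock-f and lock-p
  P4 waits on lock-r and lock-a — all released -> runs and releases lock-o and lock-i
  P1 waits on lock-f, lock-o and lock-a — all released -> runs and releases lock-s and lock-l


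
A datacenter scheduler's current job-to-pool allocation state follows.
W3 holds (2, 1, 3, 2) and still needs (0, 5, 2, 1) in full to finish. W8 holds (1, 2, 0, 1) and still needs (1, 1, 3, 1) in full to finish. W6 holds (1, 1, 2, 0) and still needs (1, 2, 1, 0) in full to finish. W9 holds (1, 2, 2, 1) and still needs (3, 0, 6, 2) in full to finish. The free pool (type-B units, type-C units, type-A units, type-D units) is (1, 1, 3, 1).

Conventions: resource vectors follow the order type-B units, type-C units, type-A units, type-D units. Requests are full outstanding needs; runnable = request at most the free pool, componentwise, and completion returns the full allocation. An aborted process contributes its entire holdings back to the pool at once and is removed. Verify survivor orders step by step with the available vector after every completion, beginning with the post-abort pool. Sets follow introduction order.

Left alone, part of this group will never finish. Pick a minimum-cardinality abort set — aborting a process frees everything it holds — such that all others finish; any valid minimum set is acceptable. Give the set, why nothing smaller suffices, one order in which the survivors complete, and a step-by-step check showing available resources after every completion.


Minimum abort set: W9.
Key observation: W3 was stuck for good until W9 gave back (1, 2, 2, 1); in the order shown it finishes at step 3.
Why nothing smaller works: aborting no one leaves the state deadlocked as given.
One survivor order: W6, W8, W3. Walking it through (post-abort pool first):
  pool = (2, 3, 5, 2)
  run W6 (needs (1, 2, 1, 0), free (2, 3, 5, 2)); after release of (1, 1, 2, 0) the pool is (3, 4, 7, 2)
  run W8 (needs (1, 1, 3, 1), free (3, 4, 7, 2)); after release of (1, 2, 0, 1) the pool is (4, 6, 7, 3)
  run W3 (needs (0, 5, 2, 1), free (4, 6, 7, 3)); after release of (2, 1, 3, 2) the pool is (6, 7, 10, 5)


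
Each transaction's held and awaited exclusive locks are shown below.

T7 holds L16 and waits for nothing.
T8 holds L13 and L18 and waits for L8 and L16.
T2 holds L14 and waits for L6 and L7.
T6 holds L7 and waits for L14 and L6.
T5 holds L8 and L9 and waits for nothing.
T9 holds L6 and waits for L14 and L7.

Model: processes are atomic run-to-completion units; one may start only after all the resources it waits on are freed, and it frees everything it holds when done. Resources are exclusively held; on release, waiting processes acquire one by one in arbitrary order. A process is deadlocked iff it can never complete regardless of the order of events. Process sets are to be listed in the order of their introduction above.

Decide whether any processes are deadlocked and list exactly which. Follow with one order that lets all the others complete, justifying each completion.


Deadlocked: T2, T6 and T9.
Key observation: T2 -> T6 -> T2 is a circular wait — nothing in it can go first; T9 is caught in further circular waits.
One completion order for the rest: T5, T7, T8.
Verifying each step:
  T5: no waits; runs immediately, freeing L8 and L9
  T7: no waits; runs immediately, freeing L16
  run T8 (all its waits — L8 and L16 — are resolved); releases L13 and L18


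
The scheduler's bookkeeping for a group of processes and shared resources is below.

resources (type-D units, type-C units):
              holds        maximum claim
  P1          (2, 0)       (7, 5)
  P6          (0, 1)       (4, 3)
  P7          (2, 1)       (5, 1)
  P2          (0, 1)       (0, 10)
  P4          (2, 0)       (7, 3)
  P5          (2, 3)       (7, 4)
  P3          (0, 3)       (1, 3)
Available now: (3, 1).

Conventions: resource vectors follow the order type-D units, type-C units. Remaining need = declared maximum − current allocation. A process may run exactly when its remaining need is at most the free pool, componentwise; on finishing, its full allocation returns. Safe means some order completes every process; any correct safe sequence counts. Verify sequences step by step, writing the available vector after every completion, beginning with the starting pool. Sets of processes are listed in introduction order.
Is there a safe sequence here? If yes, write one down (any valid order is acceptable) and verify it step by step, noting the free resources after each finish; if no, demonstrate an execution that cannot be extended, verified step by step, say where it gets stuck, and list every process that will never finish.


SAFE — a valid safe sequence is P7, P6, P3, P1, P4, P5, P2.
Key observation: P7 marks the first exact bind of the order: its need (3, 0) fits the free (3, 1) with zero slack on a requested resource.
Step-by-step check:
  pool = (3, 1)
  P7 needs (3, 0) <= (3, 1) -> finishes; pool += (2, 1) = (5, 2)
  P6 needs (4, 2) <= (5, 2) -> finishes; pool += (0, 1) = (5, 3)
  P3 needs (1, 0) <= (5, 3) -> finishes; pool += (0, 3) = (5, 6)
  P1 needs (5, 5) <= (5, 6) -> finishes; pool += (2, 0) = (7, 6)
  P4 needs (5, 3) <= (7, 6) -> finishes; pool += (2, 0) = (9, 6)
  P5 needs (5, 1) <= (9, 6) -> finishes; pool += (2, 3) = (11, 9)
  P2 needs (0, 9) <= (11, 9) -> finishes; pool += (0, 1) = (11, 10)


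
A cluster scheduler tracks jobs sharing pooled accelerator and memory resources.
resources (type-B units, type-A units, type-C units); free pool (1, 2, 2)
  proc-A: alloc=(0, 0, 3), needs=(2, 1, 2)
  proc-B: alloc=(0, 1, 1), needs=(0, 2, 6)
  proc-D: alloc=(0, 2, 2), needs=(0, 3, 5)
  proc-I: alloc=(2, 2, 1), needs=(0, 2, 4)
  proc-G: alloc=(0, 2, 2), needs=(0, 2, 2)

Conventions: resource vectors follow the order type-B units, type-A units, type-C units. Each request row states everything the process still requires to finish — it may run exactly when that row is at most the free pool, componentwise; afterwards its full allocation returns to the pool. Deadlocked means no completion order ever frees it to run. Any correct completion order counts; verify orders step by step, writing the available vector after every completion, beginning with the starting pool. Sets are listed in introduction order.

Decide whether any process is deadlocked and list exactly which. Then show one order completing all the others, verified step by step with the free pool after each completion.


Nothing here is deadlocked.
Key observation: proc-G fits the free pool immediately, and its release cascades until everyone finishes.
One completion order for the rest: proc-G, proc-I, proc-A, proc-D, proc-B. Step-by-step check:
  pool = (1, 2, 2)
  proc-G: need (0, 2, 2) fits (1, 2, 2); releases (0, 2, 2), pool now (1, 4, 4)
  proc-I: need (0, 2, 4) fits (1, 4, 4); releases (2, 2, 1), pool now (3, 6, 5)
  proc-A: need (2, 1, 2) fits (3, 6, 5); releases (0, 0, 3), pool now (3, 6, 8)
  proc-D: need (0, 3, 5) fits (3, 6, 8); releases (0, 2, 2), pool now (3, 8, 10)
  proc-B: need (0, 2, 6) fits (3, 8, 10); releases (0, 1, 1), pool now (3, 9, 11)
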